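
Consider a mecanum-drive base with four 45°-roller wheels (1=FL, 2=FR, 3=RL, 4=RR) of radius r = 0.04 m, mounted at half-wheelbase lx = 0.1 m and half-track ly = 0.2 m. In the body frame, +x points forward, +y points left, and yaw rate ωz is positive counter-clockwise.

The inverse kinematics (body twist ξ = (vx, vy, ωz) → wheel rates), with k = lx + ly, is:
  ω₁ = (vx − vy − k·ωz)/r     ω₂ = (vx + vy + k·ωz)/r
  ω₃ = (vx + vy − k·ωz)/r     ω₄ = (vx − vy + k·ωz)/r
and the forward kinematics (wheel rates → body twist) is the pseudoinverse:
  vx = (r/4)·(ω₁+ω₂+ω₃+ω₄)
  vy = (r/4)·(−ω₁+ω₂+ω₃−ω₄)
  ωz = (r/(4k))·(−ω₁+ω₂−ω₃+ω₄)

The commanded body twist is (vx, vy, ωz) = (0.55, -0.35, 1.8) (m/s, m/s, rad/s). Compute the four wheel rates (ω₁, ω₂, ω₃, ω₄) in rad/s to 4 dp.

(9.0000, 18.5000, -8.5000, 36.0000)

k = lx + ly = 0.1 + 0.2 = 0.3000;  k·ωz = 0.3000·1.8 = 0.5400
ω₁ (FL) = (vx − vy − k·ωz)/r = 0.3600/0.04 = 9.0000
ω₂ (FR) = (vx + vy + k·ωz)/r = 0.7400/0.04 = 18.5000
ω₃ (RL) = (vx + vy − k·ωz)/r = -0.3400/0.04 = -8.5000
ω₄ (RR) = (vx − vy + k·ωz)/r = 1.4400/0.04 = 36.0000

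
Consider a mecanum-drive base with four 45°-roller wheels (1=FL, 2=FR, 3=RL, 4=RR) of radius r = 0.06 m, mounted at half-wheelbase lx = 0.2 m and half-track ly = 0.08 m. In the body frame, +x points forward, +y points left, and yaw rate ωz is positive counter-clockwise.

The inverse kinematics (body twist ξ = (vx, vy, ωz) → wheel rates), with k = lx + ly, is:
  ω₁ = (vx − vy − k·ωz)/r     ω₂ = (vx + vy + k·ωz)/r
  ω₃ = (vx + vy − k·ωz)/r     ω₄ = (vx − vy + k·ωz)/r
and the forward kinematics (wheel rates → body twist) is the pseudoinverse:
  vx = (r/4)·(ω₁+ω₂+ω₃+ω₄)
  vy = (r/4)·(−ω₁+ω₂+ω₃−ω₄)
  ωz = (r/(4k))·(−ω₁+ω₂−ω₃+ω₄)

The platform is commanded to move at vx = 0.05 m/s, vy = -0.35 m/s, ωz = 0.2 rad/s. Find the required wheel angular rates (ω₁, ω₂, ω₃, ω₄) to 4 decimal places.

k = lx + ly = 0.2 + 0.08 = 0.2800;  k·ωz = 0.2800·0.2 = 0.0560
ω₁ (FL) = (vx − vy − k·ωz)/r = 0.3440/0.06 = 5.7333
ω₂ (FR) = (vx + vy + k·ωz)/r = -0.2440/0.06 = -4.0667
ω₃ (RL) = (vx + vy − k·ωz)/r = -0.3560/0.06 = -5.9333
ω₄ (RR) = (vx − vy + k·ωz)/r = 0.4560/0.06 = 7.6000

(5.7333, -4.0667, -5.9333, 7.6000)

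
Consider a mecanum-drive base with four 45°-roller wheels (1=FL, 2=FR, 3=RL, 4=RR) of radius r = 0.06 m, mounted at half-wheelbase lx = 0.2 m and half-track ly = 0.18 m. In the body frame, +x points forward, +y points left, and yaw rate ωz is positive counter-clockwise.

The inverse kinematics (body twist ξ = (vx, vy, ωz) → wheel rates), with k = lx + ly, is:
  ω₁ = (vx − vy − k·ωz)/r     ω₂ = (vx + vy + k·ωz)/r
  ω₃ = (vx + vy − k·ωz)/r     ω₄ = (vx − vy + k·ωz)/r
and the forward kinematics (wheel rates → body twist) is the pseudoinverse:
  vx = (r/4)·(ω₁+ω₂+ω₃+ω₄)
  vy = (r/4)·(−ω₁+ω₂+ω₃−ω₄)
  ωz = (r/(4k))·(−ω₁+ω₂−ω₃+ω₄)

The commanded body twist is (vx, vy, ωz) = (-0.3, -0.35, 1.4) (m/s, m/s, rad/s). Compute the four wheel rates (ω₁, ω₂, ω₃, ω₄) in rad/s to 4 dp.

k = lx + ly = 0.2 + 0.18 = 0.3800;  k·ωz = 0.3800·1.4 = 0.5320
ω₁ (FL) = (vx − vy − k·ωz)/r = -0.4820/0.06 = -8.0333
ω₂ (FR) = (vx + vy + k·ωz)/r = -0.1180/0.06 = -1.9667
ω₃ (RL) = (vx + vy − k·ωz)/r = -1.1820/0.06 = -19.7000
ω₄ (RR) = (vx − vy + k·ωz)/r = 0.5820/0.06 = 9.7000

(-8.0333, -1.9667, -19.7000, 9.7000)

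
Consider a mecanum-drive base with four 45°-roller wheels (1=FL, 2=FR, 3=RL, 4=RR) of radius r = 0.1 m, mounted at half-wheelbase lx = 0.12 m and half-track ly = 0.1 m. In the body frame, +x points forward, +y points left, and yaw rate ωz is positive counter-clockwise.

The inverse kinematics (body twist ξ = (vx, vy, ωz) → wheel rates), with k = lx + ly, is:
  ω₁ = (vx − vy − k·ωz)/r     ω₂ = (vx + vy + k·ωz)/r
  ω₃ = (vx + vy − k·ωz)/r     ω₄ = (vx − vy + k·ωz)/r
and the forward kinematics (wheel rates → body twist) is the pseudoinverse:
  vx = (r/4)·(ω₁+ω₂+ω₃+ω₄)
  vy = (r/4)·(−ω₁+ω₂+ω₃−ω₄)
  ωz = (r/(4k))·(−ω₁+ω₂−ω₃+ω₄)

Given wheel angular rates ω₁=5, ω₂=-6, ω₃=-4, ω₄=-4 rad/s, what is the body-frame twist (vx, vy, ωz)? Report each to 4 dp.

(-0.2250, -0.2750, -1.2500)

k = lx + ly = 0.12 + 0.1 = 0.2200
ω₁+ω₂+ω₃+ω₄ = -9.0000  →  vx = (0.1/4)·-9.0000 = -0.2250
−ω₁+ω₂+ω₃−ω₄ = -11.0000  →  vy = (0.1/4)·-11.0000 = -0.2750
−ω₁+ω₂−ω₃+ω₄ = -11.0000  →  ωz = (0.1/0.8800)·-11.0000 = -1.2500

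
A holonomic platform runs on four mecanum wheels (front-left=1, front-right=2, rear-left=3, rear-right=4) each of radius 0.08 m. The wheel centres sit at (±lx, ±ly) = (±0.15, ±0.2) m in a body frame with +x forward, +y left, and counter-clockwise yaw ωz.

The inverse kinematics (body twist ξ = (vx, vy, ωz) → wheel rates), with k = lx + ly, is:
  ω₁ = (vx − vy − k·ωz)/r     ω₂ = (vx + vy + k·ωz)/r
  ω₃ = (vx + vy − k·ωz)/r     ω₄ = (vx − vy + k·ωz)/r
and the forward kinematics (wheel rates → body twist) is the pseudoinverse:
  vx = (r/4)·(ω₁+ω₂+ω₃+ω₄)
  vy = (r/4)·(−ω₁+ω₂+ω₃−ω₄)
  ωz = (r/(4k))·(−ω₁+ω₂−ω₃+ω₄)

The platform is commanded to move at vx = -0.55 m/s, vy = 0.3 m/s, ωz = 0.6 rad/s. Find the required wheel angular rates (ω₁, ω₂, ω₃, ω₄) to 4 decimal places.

k = lx + ly = 0.15 + 0.2 = 0.3500;  k·ωz = 0.3500·0.6 = 0.2100
ω₁ (FL) = (vx − vy − k·ωz)/r = -1.0600/0.08 = -13.2500
ω₂ (FR) = (vx + vy + k·ωz)/r = -0.0400/0.08 = -0.5000
ω₃ (RL) = (vx + vy − k·ωz)/r = -0.4600/0.08 = -5.7500
ω₄ (RR) = (vx − vy + k·ωz)/r = -0.6400/0.08 = -8.0000

(-13.2500, -0.5000, -5.7500, -8.0000)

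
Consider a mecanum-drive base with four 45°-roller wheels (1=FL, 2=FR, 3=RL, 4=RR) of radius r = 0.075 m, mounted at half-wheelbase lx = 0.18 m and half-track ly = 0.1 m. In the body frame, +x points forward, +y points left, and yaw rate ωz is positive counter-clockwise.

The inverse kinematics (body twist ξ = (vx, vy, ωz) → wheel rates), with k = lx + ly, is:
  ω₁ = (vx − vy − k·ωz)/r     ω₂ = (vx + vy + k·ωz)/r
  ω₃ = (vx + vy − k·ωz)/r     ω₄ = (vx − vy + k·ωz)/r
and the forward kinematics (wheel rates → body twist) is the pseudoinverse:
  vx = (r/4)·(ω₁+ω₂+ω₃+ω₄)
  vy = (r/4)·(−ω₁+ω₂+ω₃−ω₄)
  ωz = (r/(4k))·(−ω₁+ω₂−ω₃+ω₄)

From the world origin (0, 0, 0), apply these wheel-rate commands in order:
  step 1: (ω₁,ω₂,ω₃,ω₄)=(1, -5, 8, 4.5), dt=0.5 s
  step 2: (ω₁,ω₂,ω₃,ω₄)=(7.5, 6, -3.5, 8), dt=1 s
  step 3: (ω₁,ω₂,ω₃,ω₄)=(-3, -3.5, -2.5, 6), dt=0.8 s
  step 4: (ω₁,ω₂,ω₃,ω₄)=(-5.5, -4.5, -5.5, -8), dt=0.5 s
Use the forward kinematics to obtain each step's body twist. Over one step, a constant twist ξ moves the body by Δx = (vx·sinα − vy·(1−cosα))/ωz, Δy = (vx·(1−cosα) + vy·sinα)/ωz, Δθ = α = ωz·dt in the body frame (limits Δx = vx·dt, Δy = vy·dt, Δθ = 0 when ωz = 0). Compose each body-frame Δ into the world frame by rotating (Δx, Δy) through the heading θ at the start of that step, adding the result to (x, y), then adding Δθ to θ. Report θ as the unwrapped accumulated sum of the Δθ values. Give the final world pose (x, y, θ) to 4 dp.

(0.2611, -0.5334, 0.7299)

step 1: ξ=(vx,vy,ωz)=(0.1594, -0.0469, -0.6362), dt=0.5 → body Δ=(0.0747, -0.0356, -0.3181) → world pose (0.0747, -0.0356, -0.3181)
step 2: ξ=(vx,vy,ωz)=(0.3375, -0.2438, 0.6696), dt=1.0 → body Δ=(0.3914, -0.1171, 0.6696) → world pose (0.4098, -0.2693, 0.3516)
step 3: ξ=(vx,vy,ωz)=(-0.0563, -0.1688, 0.5357), dt=0.8 → body Δ=(-0.0151, -0.1404, 0.4286) → world pose (0.4440, -0.4063, 0.7801)
step 4: ξ=(vx,vy,ωz)=(-0.4406, 0.0656, -0.1004), dt=0.5 → body Δ=(-0.2194, 0.0383, -0.0502) → world pose (0.2611, -0.5334, 0.7299)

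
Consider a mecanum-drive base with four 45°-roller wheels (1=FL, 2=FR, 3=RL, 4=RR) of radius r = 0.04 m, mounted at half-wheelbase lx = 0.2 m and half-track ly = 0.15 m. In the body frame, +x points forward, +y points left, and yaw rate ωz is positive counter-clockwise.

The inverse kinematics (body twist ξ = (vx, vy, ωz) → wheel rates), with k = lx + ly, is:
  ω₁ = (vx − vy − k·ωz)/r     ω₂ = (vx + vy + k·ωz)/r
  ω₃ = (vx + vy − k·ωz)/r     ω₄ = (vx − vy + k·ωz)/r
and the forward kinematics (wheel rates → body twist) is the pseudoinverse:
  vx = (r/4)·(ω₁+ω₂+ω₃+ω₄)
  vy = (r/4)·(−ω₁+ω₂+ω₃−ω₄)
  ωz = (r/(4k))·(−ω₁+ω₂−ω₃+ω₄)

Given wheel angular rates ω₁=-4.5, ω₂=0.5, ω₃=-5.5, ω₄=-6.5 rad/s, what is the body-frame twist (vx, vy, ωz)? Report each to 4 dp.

(-0.1600, 0.0600, 0.1143)

k = lx + ly = 0.2 + 0.15 = 0.3500
ω₁+ω₂+ω₃+ω₄ = -16.0000  →  vx = (0.04/4)·-16.0000 = -0.1600
−ω₁+ω₂+ω₃−ω₄ = 6.0000  →  vy = (0.04/4)·6.0000 = 0.0600
−ω₁+ω₂−ω₃+ω₄ = 4.0000  →  ωz = (0.04/1.4000)·4.0000 = 0.1143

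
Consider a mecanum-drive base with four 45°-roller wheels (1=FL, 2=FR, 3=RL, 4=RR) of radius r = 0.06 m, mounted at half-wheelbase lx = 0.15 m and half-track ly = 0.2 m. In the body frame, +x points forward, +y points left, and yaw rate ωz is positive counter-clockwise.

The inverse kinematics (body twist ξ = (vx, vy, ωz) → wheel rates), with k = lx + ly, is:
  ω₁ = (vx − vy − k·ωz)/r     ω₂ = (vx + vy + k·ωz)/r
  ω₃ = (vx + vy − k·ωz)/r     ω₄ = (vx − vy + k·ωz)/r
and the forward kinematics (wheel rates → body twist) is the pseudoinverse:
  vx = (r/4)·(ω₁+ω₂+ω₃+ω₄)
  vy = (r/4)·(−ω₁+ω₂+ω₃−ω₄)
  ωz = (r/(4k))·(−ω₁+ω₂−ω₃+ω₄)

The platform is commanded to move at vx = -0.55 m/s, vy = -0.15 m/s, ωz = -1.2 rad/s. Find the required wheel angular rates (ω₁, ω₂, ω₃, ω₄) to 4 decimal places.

(0.3333, -18.6667, -4.6667, -13.6667)

k = lx + ly = 0.15 + 0.2 = 0.3500;  k·ωz = 0.3500·-1.2 = -0.4200
ω₁ (FL) = (vx − vy − k·ωz)/r = 0.0200/0.06 = 0.3333
ω₂ (FR) = (vx + vy + k·ωz)/r = -1.1200/0.06 = -18.6667
ω₃ (RL) = (vx + vy − k·ωz)/r = -0.2800/0.06 = -4.6667
ω₄ (RR) = (vx − vy + k·ωz)/r = -0.8200/0.06 = -13.6667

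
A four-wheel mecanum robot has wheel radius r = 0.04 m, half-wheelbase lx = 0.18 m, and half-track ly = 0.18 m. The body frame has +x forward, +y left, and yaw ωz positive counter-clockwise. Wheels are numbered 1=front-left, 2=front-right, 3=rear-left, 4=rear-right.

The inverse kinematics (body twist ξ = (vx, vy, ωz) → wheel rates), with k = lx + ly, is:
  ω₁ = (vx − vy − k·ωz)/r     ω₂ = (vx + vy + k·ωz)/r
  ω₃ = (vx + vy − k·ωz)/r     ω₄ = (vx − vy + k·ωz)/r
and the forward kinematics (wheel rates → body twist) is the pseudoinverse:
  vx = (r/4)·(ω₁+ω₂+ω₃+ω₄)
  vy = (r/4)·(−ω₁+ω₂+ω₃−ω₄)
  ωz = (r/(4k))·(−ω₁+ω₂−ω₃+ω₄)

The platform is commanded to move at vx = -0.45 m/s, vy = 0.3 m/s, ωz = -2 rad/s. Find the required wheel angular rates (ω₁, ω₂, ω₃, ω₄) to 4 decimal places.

(-0.7500, -21.7500, 14.2500, -36.7500)

k = lx + ly = 0.18 + 0.18 = 0.3600;  k·ωz = 0.3600·-2 = -0.7200
ω₁ (FL) = (vx − vy − k·ωz)/r = -0.0300/0.04 = -0.7500
ω₂ (FR) = (vx + vy + k·ωz)/r = -0.8700/0.04 = -21.7500
ω₃ (RL) = (vx + vy − k·ωz)/r = 0.5700/0.04 = 14.2500
ω₄ (RR) = (vx − vy + k·ωz)/r = -1.4700/0.04 = -36.7500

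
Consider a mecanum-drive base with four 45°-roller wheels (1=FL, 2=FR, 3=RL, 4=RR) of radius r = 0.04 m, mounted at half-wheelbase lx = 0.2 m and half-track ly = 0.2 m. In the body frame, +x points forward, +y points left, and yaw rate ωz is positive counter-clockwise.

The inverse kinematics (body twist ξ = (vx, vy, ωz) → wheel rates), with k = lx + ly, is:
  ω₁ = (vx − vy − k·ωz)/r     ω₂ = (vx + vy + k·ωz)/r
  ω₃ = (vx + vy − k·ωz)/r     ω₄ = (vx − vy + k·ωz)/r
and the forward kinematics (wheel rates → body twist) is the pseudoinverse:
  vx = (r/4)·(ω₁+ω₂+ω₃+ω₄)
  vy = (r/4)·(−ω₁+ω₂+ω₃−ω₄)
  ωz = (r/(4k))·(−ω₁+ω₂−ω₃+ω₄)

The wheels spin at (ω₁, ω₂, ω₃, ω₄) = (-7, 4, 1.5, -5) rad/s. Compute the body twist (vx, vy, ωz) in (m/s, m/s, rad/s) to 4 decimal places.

k = lx + ly = 0.2 + 0.2 = 0.4000
ω₁+ω₂+ω₃+ω₄ = -6.5000  →  vx = (0.04/4)·-6.5000 = -0.0650
−ω₁+ω₂+ω₃−ω₄ = 17.5000  →  vy = (0.04/4)·17.5000 = 0.1750
−ω₁+ω₂−ω₃+ω₄ = 4.5000  →  ωz = (0.04/1.6000)·4.5000 = 0.1125

(-0.0650, 0.1750, 0.1125)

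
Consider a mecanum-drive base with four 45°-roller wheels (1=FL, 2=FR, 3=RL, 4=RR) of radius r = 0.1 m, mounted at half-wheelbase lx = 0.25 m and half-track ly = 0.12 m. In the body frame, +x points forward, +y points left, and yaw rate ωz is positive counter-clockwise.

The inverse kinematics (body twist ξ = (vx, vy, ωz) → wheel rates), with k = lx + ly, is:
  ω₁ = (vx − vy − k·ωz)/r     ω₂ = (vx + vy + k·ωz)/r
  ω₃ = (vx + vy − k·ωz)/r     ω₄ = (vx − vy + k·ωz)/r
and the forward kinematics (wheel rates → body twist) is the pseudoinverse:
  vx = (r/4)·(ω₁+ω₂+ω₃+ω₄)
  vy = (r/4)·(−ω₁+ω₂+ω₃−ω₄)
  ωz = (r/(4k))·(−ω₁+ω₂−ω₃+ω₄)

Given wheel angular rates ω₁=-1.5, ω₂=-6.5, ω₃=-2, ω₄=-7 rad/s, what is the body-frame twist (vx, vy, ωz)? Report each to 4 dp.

k = lx + ly = 0.25 + 0.12 = 0.3700
ω₁+ω₂+ω₃+ω₄ = -17.0000  →  vx = (0.1/4)·-17.0000 = -0.4250
−ω₁+ω₂+ω₃−ω₄ = 0.0000  →  vy = (0.1/4)·0.0000 = 0.0000
−ω₁+ω₂−ω₃+ω₄ = -10.0000  →  ωz = (0.1/1.4800)·-10.0000 = -0.6757

(-0.4250, 0.0000, -0.6757)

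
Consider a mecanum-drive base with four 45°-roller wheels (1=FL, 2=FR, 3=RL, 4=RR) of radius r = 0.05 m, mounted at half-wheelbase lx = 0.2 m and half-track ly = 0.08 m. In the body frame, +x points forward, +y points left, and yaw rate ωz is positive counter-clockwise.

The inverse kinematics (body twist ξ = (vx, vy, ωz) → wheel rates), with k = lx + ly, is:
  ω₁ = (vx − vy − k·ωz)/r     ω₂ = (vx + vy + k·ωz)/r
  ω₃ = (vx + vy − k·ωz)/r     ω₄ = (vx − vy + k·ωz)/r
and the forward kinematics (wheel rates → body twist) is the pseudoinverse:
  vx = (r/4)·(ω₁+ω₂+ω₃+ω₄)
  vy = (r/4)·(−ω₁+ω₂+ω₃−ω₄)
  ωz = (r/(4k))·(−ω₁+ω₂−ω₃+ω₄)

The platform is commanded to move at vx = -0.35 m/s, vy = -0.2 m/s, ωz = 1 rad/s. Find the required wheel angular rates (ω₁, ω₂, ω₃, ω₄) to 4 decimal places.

k = lx + ly = 0.2 + 0.08 = 0.2800;  k·ωz = 0.2800·1 = 0.2800
ω₁ (FL) = (vx − vy − k·ωz)/r = -0.4300/0.05 = -8.6000
ω₂ (FR) = (vx + vy + k·ωz)/r = -0.2700/0.05 = -5.4000
ω₃ (RL) = (vx + vy − k·ωz)/r = -0.8300/0.05 = -16.6000
ω₄ (RR) = (vx − vy + k·ωz)/r = 0.1300/0.05 = 2.6000

(-8.6000, -5.4000, -16.6000, 2.6000)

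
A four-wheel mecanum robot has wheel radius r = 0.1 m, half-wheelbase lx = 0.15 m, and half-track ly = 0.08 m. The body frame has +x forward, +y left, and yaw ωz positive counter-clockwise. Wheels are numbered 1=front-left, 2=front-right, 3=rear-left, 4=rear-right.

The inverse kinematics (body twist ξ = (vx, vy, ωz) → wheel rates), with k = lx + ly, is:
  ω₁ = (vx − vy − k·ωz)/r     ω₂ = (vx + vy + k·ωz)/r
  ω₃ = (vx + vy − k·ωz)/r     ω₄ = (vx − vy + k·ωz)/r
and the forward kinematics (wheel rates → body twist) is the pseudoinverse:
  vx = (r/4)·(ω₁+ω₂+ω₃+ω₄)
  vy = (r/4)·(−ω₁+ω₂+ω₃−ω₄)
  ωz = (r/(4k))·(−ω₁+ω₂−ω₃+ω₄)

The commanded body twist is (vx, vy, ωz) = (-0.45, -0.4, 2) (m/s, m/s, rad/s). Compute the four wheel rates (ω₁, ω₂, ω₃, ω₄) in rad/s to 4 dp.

k = lx + ly = 0.15 + 0.08 = 0.2300;  k·ωz = 0.2300·2 = 0.4600
ω₁ (FL) = (vx − vy − k·ωz)/r = -0.5100/0.1 = -5.1000
ω₂ (FR) = (vx + vy + k·ωz)/r = -0.3900/0.1 = -3.9000
ω₃ (RL) = (vx + vy − k·ωz)/r = -1.3100/0.1 = -13.1000
ω₄ (RR) = (vx − vy + k·ωz)/r = 0.4100/0.1 = 4.1000

(-5.1000, -3.9000, -13.1000, 4.1000)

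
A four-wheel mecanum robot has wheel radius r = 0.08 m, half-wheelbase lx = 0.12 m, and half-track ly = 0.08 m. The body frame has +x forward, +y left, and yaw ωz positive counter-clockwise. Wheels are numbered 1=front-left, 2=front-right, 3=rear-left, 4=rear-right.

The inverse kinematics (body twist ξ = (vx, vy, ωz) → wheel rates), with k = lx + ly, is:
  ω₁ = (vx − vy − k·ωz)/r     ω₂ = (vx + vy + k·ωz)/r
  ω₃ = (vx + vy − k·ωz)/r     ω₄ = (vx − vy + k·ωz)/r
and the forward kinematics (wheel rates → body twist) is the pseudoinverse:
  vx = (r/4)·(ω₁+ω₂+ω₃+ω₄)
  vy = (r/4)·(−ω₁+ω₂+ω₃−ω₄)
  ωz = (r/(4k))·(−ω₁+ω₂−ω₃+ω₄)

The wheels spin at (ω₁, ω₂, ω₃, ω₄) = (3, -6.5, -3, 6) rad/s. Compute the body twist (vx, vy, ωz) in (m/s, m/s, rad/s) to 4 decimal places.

k = lx + ly = 0.12 + 0.08 = 0.2000
ω₁+ω₂+ω₃+ω₄ = -0.5000  →  vx = (0.08/4)·-0.5000 = -0.0100
−ω₁+ω₂+ω₃−ω₄ = -18.5000  →  vy = (0.08/4)·-18.5000 = -0.3700
−ω₁+ω₂−ω₃+ω₄ = -0.5000  →  ωz = (0.08/0.8000)·-0.5000 = -0.0500

(-0.0100, -0.3700, -0.0500)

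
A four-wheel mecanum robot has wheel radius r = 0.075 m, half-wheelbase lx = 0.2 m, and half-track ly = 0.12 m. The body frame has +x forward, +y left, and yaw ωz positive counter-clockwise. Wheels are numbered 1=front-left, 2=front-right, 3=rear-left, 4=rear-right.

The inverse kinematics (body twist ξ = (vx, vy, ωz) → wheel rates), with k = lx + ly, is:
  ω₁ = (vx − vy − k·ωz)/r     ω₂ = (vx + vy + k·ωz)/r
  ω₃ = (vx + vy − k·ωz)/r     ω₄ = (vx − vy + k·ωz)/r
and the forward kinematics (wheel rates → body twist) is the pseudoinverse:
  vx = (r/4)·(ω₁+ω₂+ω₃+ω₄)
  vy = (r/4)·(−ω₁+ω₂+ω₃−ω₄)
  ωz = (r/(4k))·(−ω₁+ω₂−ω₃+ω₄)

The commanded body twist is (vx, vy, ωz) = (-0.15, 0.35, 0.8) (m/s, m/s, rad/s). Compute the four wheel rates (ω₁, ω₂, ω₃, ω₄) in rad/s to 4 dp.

(-10.0800, 6.0800, -0.7467, -3.2533)

k = lx + ly = 0.2 + 0.12 = 0.3200;  k·ωz = 0.3200·0.8 = 0.2560
ω₁ (FL) = (vx − vy − k·ωz)/r = -0.7560/0.075 = -10.0800
ω₂ (FR) = (vx + vy + k·ωz)/r = 0.4560/0.075 = 6.0800
ω₃ (RL) = (vx + vy − k·ωz)/r = -0.0560/0.075 = -0.7467
ω₄ (RR) = (vx − vy + k·ωz)/r = -0.2440/0.075 = -3.2533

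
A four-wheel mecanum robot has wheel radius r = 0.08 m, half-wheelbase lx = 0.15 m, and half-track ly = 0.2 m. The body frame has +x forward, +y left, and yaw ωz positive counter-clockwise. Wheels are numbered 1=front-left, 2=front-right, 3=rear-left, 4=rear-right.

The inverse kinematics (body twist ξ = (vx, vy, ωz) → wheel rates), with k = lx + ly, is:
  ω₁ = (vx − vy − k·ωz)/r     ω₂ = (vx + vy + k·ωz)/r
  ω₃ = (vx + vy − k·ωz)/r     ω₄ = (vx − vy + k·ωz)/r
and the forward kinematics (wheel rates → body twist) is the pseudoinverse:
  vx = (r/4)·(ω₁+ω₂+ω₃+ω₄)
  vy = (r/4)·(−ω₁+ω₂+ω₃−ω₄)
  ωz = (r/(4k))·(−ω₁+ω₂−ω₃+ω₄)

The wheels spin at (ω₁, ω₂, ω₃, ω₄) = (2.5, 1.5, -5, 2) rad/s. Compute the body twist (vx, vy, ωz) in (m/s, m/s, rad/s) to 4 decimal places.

(0.0200, -0.1600, 0.3429)

k = lx + ly = 0.15 + 0.2 = 0.3500
ω₁+ω₂+ω₃+ω₄ = 1.0000  →  vx = (0.08/4)·1.0000 = 0.0200
−ω₁+ω₂+ω₃−ω₄ = -8.0000  →  vy = (0.08/4)·-8.0000 = -0.1600
−ω₁+ω₂−ω₃+ω₄ = 6.0000  →  ωz = (0.08/1.4000)·6.0000 = 0.3429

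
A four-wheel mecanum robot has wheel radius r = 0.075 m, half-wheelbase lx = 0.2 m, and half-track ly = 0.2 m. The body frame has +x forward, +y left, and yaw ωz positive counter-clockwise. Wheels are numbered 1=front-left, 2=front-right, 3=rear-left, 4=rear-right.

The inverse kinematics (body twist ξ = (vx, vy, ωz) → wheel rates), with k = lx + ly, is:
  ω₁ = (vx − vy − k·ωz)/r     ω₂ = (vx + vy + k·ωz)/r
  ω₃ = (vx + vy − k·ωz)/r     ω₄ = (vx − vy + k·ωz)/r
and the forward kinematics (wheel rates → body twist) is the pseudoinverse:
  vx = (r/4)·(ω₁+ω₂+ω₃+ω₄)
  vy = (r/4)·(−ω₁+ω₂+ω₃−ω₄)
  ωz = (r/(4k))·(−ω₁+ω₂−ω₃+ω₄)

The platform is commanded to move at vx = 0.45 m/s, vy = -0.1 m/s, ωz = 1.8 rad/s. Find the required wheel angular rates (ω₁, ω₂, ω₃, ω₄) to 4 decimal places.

(-2.2667, 14.2667, -4.9333, 16.9333)

k = lx + ly = 0.2 + 0.2 = 0.4000;  k·ωz = 0.4000·1.8 = 0.7200
ω₁ (FL) = (vx − vy − k·ωz)/r = -0.1700/0.075 = -2.2667
ω₂ (FR) = (vx + vy + k·ωz)/r = 1.0700/0.075 = 14.2667
ω₃ (RL) = (vx + vy − k·ωz)/r = -0.3700/0.075 = -4.9333
ω₄ (RR) = (vx − vy + k·ωz)/r = 1.2700/0.075 = 16.9333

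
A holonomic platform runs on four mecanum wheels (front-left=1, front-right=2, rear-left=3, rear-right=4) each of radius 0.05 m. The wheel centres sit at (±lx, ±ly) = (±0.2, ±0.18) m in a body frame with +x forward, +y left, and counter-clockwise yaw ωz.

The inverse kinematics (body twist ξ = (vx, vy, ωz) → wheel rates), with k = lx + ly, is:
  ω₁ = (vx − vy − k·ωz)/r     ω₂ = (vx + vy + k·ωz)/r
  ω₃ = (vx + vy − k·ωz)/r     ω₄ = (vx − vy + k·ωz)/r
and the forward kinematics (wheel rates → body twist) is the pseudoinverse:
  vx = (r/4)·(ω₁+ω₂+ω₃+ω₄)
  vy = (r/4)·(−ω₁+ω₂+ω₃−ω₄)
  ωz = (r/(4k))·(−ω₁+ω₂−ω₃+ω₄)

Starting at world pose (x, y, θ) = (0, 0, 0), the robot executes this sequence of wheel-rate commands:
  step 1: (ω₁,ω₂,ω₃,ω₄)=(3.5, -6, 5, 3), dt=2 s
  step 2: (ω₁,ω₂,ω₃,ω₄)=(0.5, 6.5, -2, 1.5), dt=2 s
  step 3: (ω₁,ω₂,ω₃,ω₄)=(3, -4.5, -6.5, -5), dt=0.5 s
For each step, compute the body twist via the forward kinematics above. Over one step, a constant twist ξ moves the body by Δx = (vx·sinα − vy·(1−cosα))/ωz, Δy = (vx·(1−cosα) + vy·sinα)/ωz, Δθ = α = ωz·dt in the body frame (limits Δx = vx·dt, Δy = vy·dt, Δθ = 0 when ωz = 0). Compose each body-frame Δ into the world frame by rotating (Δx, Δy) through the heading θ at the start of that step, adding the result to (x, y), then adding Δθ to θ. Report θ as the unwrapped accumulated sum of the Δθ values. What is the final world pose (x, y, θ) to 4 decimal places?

step 1: ξ=(vx,vy,ωz)=(0.0688, -0.0938, -0.3783), dt=2.0 → body Δ=(0.0571, -0.2197, -0.7566) → world pose (0.0571, -0.2197, -0.7566)
step 2: ξ=(vx,vy,ωz)=(0.0813, 0.0312, 0.3125), dt=2.0 → body Δ=(0.1332, 0.1077, 0.6250) → world pose (0.2279, -0.2329, -0.1316)
step 3: ξ=(vx,vy,ωz)=(-0.1625, -0.1125, -0.1974), dt=0.5 → body Δ=(-0.0839, -0.0522, -0.0987) → world pose (0.1379, -0.2736, -0.2303)

(0.1379, -0.2736, -0.2303)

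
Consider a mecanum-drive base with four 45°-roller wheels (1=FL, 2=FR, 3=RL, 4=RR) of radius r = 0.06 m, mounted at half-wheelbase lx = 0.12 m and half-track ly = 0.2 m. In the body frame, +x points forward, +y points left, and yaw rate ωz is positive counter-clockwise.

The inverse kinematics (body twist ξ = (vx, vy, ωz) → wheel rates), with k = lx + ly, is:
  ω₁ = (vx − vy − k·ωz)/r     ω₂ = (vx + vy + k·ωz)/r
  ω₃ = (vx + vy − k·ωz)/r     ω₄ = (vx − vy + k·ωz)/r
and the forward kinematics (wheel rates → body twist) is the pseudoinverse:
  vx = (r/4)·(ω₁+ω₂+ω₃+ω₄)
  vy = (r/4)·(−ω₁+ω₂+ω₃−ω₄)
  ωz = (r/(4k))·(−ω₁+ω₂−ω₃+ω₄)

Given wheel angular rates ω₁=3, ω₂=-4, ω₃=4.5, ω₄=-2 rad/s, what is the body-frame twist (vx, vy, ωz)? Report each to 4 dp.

(0.0225, -0.0075, -0.6328)

k = lx + ly = 0.12 + 0.2 = 0.3200
ω₁+ω₂+ω₃+ω₄ = 1.5000  →  vx = (0.06/4)·1.5000 = 0.0225
−ω₁+ω₂+ω₃−ω₄ = -0.5000  →  vy = (0.06/4)·-0.5000 = -0.0075
−ω₁+ω₂−ω₃+ω₄ = -13.5000  →  ωz = (0.06/1.2800)·-13.5000 = -0.6328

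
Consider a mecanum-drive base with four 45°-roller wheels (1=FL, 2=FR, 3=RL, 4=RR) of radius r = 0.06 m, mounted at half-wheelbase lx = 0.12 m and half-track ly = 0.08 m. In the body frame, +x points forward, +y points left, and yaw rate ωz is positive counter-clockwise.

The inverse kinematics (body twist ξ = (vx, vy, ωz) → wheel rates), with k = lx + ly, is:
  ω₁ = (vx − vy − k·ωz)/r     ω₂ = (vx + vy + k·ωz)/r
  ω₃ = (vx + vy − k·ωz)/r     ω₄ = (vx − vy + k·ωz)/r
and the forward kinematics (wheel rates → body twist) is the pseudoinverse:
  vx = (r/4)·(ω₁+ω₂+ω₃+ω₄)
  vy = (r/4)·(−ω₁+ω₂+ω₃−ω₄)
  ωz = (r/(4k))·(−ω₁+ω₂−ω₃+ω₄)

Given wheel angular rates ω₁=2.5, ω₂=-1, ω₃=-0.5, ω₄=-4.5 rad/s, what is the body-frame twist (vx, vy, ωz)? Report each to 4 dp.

(-0.0525, 0.0075, -0.5625)

k = lx + ly = 0.12 + 0.08 = 0.2000
ω₁+ω₂+ω₃+ω₄ = -3.5000  →  vx = (0.06/4)·-3.5000 = -0.0525
−ω₁+ω₂+ω₃−ω₄ = 0.5000  →  vy = (0.06/4)·0.5000 = 0.0075
−ω₁+ω₂−ω₃+ω₄ = -7.5000  →  ωz = (0.06/0.8000)·-7.5000 = -0.5625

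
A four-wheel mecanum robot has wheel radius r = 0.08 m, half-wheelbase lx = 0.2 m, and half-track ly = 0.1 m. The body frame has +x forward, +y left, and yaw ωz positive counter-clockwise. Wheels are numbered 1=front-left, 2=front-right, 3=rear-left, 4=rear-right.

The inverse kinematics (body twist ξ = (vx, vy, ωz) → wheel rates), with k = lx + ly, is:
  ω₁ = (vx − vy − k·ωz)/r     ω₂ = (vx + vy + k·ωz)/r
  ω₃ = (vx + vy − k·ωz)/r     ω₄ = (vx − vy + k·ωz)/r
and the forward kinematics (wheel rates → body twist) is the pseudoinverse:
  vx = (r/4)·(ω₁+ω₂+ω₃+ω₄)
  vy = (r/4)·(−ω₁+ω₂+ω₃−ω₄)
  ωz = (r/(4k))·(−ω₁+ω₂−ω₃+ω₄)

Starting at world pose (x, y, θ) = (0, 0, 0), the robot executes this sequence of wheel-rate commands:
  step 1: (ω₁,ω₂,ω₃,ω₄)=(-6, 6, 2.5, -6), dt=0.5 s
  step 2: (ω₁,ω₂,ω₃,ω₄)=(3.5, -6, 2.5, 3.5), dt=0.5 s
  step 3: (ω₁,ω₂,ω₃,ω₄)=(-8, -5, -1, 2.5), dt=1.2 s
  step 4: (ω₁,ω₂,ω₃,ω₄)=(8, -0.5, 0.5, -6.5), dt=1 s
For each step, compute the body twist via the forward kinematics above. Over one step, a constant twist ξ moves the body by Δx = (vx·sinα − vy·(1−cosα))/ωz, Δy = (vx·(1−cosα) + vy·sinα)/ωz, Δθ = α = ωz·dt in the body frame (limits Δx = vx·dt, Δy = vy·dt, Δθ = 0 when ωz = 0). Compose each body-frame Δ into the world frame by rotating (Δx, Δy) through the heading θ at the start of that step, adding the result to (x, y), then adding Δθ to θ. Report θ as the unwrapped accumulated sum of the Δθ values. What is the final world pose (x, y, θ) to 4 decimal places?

step 1: ξ=(vx,vy,ωz)=(-0.0700, 0.4100, 0.2333), dt=0.5 → body Δ=(-0.0469, 0.2025, 0.1167) → world pose (-0.0469, 0.2025, 0.1167)
step 2: ξ=(vx,vy,ωz)=(0.0700, -0.2100, -0.5667), dt=0.5 → body Δ=(0.0198, -0.1085, -0.2833) → world pose (-0.0146, 0.0970, -0.1667)
step 3: ξ=(vx,vy,ωz)=(-0.2300, -0.0100, 0.4333), dt=1.2 → body Δ=(-0.2607, -0.0816, 0.5200) → world pose (-0.2852, 0.0598, 0.3533)
step 4: ξ=(vx,vy,ωz)=(0.0300, -0.0300, -1.0333), dt=1.0 → body Δ=(0.0108, -0.0391, -1.0333) → world pose (-0.2616, 0.0268, -0.6800)

(-0.2616, 0.0268, -0.6800)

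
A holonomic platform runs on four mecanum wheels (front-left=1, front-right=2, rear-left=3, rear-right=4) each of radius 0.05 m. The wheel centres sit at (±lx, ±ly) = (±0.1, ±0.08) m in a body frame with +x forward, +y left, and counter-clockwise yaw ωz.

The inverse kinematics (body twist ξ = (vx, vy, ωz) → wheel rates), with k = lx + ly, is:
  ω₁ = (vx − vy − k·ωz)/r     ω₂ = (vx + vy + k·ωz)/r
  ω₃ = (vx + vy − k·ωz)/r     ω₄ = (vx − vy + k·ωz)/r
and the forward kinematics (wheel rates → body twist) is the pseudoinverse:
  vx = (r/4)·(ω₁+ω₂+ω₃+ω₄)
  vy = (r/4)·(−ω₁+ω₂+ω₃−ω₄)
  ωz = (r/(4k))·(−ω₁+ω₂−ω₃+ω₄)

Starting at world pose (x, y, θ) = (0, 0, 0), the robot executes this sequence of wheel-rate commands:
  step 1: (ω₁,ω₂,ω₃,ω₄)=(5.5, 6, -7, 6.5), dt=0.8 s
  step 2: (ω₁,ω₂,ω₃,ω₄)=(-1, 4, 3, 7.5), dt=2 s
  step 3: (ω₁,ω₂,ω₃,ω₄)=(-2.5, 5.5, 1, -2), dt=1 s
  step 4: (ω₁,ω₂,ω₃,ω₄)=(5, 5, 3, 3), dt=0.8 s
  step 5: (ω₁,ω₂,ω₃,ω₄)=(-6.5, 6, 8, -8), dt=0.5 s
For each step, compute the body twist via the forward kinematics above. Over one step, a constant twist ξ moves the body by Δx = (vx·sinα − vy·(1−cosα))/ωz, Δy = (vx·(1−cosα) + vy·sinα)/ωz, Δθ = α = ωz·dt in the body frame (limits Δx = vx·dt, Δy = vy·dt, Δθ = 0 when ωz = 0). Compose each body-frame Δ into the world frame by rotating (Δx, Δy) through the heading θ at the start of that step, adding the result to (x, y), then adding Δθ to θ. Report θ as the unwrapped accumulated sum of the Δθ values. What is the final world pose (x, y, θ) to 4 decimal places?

step 1: ξ=(vx,vy,ωz)=(0.1375, -0.1625, 0.9722), dt=0.8 → body Δ=(0.1473, -0.0766, 0.7778) → world pose (0.1473, -0.0766, 0.7778)
step 2: ξ=(vx,vy,ωz)=(0.1688, 0.0063, 0.6597), dt=2.0 → body Δ=(0.2406, 0.2013, 1.3194) → world pose (0.1775, 0.2357, 2.0972)
step 3: ξ=(vx,vy,ωz)=(0.0250, 0.1375, 0.3472), dt=1.0 → body Δ=(0.0009, 0.1391, 0.3472) → world pose (0.0568, 0.1666, 2.4444)
step 4: ξ=(vx,vy,ωz)=(0.2000, 0.0000, 0.0000), dt=0.8 → body Δ=(0.1600, 0.0000, 0.0000) → world pose (-0.0659, 0.2693, 2.4444)
step 5: ξ=(vx,vy,ωz)=(-0.0062, 0.3563, -0.2431), dt=0.5 → body Δ=(0.0077, 0.1779, -0.1215) → world pose (-0.1860, 0.1379, 2.3229)

(-0.1860, 0.1379, 2.3229)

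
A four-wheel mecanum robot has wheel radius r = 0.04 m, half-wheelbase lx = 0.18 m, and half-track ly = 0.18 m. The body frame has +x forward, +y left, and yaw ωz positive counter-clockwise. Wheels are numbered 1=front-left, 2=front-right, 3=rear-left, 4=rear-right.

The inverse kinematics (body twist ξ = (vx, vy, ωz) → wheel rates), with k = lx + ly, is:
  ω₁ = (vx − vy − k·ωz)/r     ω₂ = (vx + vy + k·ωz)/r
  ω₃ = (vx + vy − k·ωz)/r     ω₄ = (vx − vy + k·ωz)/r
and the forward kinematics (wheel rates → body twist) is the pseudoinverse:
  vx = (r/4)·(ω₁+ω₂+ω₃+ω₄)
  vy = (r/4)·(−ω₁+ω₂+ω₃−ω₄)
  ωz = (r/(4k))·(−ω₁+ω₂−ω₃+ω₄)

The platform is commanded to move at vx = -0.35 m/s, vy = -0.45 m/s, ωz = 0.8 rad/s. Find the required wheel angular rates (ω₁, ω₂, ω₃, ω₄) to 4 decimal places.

(-4.7000, -12.8000, -27.2000, 9.7000)

k = lx + ly = 0.18 + 0.18 = 0.3600;  k·ωz = 0.3600·0.8 = 0.2880
ω₁ (FL) = (vx − vy − k·ωz)/r = -0.1880/0.04 = -4.7000
ω₂ (FR) = (vx + vy + k·ωz)/r = -0.5120/0.04 = -12.8000
ω₃ (RL) = (vx + vy − k·ωz)/r = -1.0880/0.04 = -27.2000
ω₄ (RR) = (vx − vy + k·ωz)/r = 0.3880/0.04 = 9.7000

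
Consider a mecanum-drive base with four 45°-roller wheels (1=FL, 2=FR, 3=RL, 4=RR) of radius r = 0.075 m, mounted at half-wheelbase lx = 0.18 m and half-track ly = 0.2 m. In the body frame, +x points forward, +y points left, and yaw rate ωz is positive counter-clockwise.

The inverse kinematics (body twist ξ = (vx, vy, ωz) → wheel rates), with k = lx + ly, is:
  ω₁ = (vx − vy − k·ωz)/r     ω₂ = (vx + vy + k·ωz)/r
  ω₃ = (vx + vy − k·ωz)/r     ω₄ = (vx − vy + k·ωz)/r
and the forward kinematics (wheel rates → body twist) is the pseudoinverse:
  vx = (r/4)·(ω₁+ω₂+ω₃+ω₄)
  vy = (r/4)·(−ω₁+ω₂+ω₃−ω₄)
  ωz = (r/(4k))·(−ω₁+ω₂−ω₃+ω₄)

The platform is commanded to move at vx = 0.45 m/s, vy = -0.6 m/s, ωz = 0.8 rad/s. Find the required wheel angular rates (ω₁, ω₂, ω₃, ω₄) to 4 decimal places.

k = lx + ly = 0.18 + 0.2 = 0.3800;  k·ωz = 0.3800·0.8 = 0.3040
ω₁ (FL) = (vx − vy − k·ωz)/r = 0.7460/0.075 = 9.9467
ω₂ (FR) = (vx + vy + k·ωz)/r = 0.1540/0.075 = 2.0533
ω₃ (RL) = (vx + vy − k·ωz)/r = -0.4540/0.075 = -6.0533
ω₄ (RR) = (vx − vy + k·ωz)/r = 1.3540/0.075 = 18.0533

(9.9467, 2.0533, -6.0533, 18.0533)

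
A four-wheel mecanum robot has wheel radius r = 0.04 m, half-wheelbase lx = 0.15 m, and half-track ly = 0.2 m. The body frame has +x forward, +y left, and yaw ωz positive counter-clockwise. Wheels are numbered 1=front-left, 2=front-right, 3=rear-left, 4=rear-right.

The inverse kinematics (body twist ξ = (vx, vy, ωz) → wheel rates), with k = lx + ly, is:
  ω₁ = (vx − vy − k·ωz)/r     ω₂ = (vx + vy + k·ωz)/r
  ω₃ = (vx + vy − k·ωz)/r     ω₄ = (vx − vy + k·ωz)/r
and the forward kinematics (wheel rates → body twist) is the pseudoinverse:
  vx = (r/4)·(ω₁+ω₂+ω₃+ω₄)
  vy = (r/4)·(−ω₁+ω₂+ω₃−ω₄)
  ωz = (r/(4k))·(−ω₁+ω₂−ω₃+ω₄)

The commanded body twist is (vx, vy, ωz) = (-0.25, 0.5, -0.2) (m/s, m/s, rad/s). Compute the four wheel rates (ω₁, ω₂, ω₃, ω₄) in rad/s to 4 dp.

(-17.0000, 4.5000, 8.0000, -20.5000)

k = lx + ly = 0.15 + 0.2 = 0.3500;  k·ωz = 0.3500·-0.2 = -0.0700
ω₁ (FL) = (vx − vy − k·ωz)/r = -0.6800/0.04 = -17.0000
ω₂ (FR) = (vx + vy + k·ωz)/r = 0.1800/0.04 = 4.5000
ω₃ (RL) = (vx + vy − k·ωz)/r = 0.3200/0.04 = 8.0000
ω₄ (RR) = (vx − vy + k·ωz)/r = -0.8200/0.04 = -20.5000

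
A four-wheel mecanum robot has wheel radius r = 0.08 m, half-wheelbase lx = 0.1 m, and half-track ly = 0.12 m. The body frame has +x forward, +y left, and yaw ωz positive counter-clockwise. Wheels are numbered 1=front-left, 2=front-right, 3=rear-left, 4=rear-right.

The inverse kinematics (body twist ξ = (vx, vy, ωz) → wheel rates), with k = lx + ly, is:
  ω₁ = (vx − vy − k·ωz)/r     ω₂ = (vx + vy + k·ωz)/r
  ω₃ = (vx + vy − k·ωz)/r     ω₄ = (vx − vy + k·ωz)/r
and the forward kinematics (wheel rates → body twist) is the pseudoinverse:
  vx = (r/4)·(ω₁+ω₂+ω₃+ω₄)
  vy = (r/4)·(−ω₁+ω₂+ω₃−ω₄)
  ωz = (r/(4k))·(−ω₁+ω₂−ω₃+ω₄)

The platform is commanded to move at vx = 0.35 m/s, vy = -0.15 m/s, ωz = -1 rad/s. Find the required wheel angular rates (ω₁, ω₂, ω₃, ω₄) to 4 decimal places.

k = lx + ly = 0.1 + 0.12 = 0.2200;  k·ωz = 0.2200·-1 = -0.2200
ω₁ (FL) = (vx − vy − k·ωz)/r = 0.7200/0.08 = 9.0000
ω₂ (FR) = (vx + vy + k·ωz)/r = -0.0200/0.08 = -0.2500
ω₃ (RL) = (vx + vy − k·ωz)/r = 0.4200/0.08 = 5.2500
ω₄ (RR) = (vx − vy + k·ωz)/r = 0.2800/0.08 = 3.5000

(9.0000, -0.2500, 5.2500, 3.5000)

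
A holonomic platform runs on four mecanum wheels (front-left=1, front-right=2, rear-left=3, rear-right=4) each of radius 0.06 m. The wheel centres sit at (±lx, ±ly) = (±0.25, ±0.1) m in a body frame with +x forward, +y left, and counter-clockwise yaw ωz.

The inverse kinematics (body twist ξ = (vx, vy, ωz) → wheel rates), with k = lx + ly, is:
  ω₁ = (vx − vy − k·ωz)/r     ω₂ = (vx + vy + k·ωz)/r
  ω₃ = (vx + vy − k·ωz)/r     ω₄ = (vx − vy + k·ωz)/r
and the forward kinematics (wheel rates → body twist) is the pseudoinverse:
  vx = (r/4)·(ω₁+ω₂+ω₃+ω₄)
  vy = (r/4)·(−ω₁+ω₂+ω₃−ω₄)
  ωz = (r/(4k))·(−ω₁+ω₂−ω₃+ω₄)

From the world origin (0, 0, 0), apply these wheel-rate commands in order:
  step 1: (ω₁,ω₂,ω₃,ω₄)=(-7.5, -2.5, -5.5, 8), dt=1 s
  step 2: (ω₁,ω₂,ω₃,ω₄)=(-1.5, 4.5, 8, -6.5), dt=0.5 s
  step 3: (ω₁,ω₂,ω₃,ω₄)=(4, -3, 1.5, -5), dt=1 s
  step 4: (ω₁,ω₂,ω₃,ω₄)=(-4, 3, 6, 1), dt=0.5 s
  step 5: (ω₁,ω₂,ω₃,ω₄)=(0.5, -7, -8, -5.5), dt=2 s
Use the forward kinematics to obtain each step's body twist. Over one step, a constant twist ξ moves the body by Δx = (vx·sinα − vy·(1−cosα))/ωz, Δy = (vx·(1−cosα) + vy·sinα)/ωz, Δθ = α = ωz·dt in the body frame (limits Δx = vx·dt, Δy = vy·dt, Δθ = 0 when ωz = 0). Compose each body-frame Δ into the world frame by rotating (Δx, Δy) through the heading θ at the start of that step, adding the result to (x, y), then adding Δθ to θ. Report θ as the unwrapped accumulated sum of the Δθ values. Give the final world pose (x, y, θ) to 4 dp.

(-0.7501, -0.1564, -0.3536)

step 1: ξ=(vx,vy,ωz)=(-0.1125, -0.1275, 0.7929), dt=1.0 → body Δ=(-0.0531, -0.1569, 0.7929) → world pose (-0.0531, -0.1569, 0.7929)
step 2: ξ=(vx,vy,ωz)=(0.0675, 0.3075, -0.3643), dt=0.5 → body Δ=(0.0475, 0.1498, -0.1821) → world pose (-0.1265, -0.0179, 0.6107)
step 3: ξ=(vx,vy,ωz)=(-0.0375, -0.0075, -0.5786), dt=1.0 → body Δ=(-0.0376, 0.0035, -0.5786) → world pose (-0.1593, -0.0366, 0.0321)
step 4: ξ=(vx,vy,ωz)=(0.0900, 0.1800, 0.0857), dt=0.5 → body Δ=(0.0431, 0.0909, 0.0429) → world pose (-0.1191, 0.0557, 0.0750)
step 5: ξ=(vx,vy,ωz)=(-0.3000, -0.1500, -0.2143), dt=2.0 → body Δ=(-0.6451, -0.1643, -0.4286) → world pose (-0.7501, -0.1564, -0.3536)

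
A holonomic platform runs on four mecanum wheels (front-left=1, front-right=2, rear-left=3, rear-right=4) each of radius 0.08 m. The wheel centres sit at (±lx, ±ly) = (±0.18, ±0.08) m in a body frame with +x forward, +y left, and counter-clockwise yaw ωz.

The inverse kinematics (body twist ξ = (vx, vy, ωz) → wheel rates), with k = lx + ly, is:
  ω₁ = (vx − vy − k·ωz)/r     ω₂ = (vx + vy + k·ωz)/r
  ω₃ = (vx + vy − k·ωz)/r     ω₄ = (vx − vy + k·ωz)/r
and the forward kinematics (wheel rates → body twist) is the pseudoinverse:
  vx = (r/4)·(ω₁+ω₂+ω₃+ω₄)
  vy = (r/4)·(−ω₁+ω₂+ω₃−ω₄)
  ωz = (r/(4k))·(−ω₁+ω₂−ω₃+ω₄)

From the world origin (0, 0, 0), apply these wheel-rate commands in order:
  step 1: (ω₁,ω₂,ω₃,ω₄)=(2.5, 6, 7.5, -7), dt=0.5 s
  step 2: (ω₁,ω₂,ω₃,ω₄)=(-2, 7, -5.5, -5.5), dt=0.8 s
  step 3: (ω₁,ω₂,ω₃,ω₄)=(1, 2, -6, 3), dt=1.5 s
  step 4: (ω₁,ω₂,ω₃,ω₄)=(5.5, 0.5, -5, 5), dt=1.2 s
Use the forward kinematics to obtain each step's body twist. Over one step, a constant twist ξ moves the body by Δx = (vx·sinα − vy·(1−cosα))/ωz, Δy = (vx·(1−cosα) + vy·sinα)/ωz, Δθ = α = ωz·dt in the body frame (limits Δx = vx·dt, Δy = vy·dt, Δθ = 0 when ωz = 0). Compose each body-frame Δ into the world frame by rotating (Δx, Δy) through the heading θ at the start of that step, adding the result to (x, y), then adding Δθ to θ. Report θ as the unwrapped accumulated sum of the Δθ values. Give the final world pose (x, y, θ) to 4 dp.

(0.5635, 0.2607, 1.7462)

step 1: ξ=(vx,vy,ωz)=(0.1800, 0.3600, -0.8462), dt=0.5 → body Δ=(0.1249, 0.1559, -0.4231) → world pose (0.1249, 0.1559, -0.4231)
step 2: ξ=(vx,vy,ωz)=(-0.1200, 0.1800, 0.6923), dt=0.8 → body Δ=(-0.1300, 0.1108, 0.5538) → world pose (0.0518, 0.3104, 0.1308)
step 3: ξ=(vx,vy,ωz)=(0.0000, -0.1600, 0.7692), dt=1.5 → body Δ=(0.1238, -0.1902, 1.1538) → world pose (0.1993, 0.1380, 1.2846)
step 4: ξ=(vx,vy,ωz)=(0.1200, -0.3000, 0.3846), dt=1.2 → body Δ=(0.2206, -0.3147, 0.4615) → world pose (0.5635, 0.2607, 1.7462)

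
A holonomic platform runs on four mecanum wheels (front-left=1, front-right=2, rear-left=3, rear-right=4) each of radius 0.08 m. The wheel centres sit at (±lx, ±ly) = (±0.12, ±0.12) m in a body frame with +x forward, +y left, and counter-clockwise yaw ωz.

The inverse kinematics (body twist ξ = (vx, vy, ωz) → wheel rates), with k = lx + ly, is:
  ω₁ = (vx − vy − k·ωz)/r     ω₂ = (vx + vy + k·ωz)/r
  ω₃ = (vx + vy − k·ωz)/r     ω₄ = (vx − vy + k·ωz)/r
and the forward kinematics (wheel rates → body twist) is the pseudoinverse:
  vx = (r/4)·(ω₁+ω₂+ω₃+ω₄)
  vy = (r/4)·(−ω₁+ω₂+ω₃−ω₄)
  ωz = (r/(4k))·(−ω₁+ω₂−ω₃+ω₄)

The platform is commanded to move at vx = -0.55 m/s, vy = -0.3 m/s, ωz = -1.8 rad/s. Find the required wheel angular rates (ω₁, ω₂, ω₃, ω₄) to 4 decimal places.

(2.2750, -16.0250, -5.2250, -8.5250)

k = lx + ly = 0.12 + 0.12 = 0.2400;  k·ωz = 0.2400·-1.8 = -0.4320
ω₁ (FL) = (vx − vy − k·ωz)/r = 0.1820/0.08 = 2.2750
ω₂ (FR) = (vx + vy + k·ωz)/r = -1.2820/0.08 = -16.0250
ω₃ (RL) = (vx + vy − k·ωz)/r = -0.4180/0.08 = -5.2250
ω₄ (RR) = (vx − vy + k·ωz)/r = -0.6820/0.08 = -8.5250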